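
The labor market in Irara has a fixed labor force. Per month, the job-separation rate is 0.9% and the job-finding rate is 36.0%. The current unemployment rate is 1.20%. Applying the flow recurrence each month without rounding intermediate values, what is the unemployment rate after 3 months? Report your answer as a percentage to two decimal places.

Unemployment rate after three months ≈ 2.13%.

With a fixed labor force, u_{t+1} = u_t + s·(1−u_t) − f·u_t = u_t·(1−s−f) + s.
Here 1−s−f = 0.631 and s = 0.009.
u_1 = 0.012000 × 0.631 + 0.009 = 0.016572.
u_2 = 0.016572 × 0.631 + 0.009 = 0.019457.
u_3 = 0.019457 × 0.631 + 0.009 = 0.021277.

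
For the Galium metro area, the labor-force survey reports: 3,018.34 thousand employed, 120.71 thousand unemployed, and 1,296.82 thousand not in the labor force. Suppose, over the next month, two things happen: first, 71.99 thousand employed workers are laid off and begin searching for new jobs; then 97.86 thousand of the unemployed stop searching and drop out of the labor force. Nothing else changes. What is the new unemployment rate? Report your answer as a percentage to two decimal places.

New unemployment rate ≈ 3.12%.

Initially, labor force = 3,018.34 + 120.71 = 3,139.05 thousand, so u = 120.71/3,139.05 = 3.85%.
After the first change, employed falls and unemployed rises by 71.99; labor force unchanged → E = 2,946.35, U = 192.70, labor force = 3,139.05 thousand.
After the second change, unemployed and labor force both fall by 97.86 → E = 2,946.35, U = 94.84, labor force = 3,041.19 thousand.
New unemployment rate = 94.84 / 3,041.19 = 3.12%.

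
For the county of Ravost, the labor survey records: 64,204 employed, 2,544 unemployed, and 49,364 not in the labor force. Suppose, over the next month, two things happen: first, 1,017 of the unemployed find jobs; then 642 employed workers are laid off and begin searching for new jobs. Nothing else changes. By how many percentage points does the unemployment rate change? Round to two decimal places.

Initially, labor force = 64,204 + 2,544 = 66,748, so u = 2,544/66,748 = 3.81%.
After the first change, unemployed falls and employed rises by 1,017; labor force unchanged → E = 65,221, U = 1,527, labor force = 66,748.
After the second change, employed falls and unemployed rises by 642; labor force unchanged → E = 64,579, U = 2,169, labor force = 66,748.
New unemployment rate = 2,169 / 66,748 = 3.25%.
Change = 3.25% − 3.81% = −0.56 percentage points.

The unemployment rate changes by −0.56 percentage points.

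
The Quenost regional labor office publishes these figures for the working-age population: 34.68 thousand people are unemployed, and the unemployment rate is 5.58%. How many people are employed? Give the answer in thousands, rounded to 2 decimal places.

Labor force = U / u = 34.68 / 0.0558 ≈ 621.51 thousand.
Employed = labor force − unemployed = 621.51 − 34.68 = 586.83 thousand.

About 586.83 thousand are employed.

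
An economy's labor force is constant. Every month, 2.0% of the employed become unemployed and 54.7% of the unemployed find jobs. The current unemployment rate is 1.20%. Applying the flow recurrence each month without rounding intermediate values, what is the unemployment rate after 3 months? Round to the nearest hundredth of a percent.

Unemployment rate after three months ≈ 3.34%.

With a fixed labor force, u_{t+1} = u_t + s·(1−u_t) − f·u_t = u_t·(1−s−f) + s.
Here 1−s−f = 0.433 and s = 0.020.
u_1 = 0.012000 × 0.433 + 0.020 = 0.025196.
u_2 = 0.025196 × 0.433 + 0.020 = 0.030910.
u_3 = 0.030910 × 0.433 + 0.020 = 0.033384.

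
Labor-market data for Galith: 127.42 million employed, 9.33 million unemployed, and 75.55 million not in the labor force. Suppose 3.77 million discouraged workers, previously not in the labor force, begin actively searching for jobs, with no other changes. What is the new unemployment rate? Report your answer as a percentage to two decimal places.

Initially, labor force = 127.42 + 9.33 = 136.75 million, so u = 9.33/136.75 = 6.82%.
After the change, unemployed and labor force both rise by 3.77 → E = 127.42, U = 13.10, labor force = 140.52 million.
New unemployment rate = 13.10 / 140.52 = 9.32%.

New unemployment rate ≈ 9.32%.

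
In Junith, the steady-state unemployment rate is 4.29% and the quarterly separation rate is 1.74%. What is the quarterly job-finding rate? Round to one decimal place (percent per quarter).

Job-finding rate ≈ 38.8% per quarter.

From u* = s/(s+f): f = s·(1−u)/u.
f = 1.74 × (1 − 0.0429) / 0.0429 = 1.6654 / 0.0429 ≈ 38.8% per quarter.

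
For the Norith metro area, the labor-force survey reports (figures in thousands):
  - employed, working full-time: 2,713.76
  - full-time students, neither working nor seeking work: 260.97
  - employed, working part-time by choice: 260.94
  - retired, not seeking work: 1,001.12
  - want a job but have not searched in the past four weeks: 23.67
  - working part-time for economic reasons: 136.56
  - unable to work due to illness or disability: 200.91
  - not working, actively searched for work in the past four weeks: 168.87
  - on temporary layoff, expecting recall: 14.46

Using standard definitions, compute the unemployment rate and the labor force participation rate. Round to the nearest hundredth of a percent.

Employed = 2,713.76 + 260.94 + 136.56 = 3,111.26 thousand (anyone who worked, including part-time for economic reasons, counts as employed).
Unemployed = 168.87 + 14.46 = 183.33 thousand (jobless and actively searching, or on temporary layoff).
Labor force = 3,111.26 + 183.33 = 3,294.59 thousand.
Not in labor force = 260.97 + 1,001.12 + 23.67 + 200.91 = 1,486.67 thousand (those not working and not actively searching are outside the labor force — including those who want a job but have given up searching).
Civilian working-age population = 3,294.59 + 1,486.67 = 4,781.26 thousand.
Unemployment rate = 183.33 / 3,294.59 = 5.56%.
Labor force participation rate = 3,294.59 / 4,781.26 = 68.91%.

Unemployment rate ≈ 5.56%; labor force participation rate ≈ 68.91%.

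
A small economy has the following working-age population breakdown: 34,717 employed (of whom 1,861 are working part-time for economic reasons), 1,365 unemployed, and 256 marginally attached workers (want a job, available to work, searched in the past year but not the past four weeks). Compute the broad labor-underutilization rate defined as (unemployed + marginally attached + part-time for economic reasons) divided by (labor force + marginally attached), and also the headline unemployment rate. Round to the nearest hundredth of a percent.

Broad underutilization rate ≈ 9.58%; headline unemployment rate ≈ 3.78%.

Labor force = 34,717 + 1,365 = 36,082.
Numerator = 1,365 + 256 + 1,861 = 3,482.
Denominator = 36,082 + 256 = 36,338.
Broad rate = 3,482 / 36,338 = 9.58%.
Headline unemployment rate = 1,365 / 36,082 = 3.78%.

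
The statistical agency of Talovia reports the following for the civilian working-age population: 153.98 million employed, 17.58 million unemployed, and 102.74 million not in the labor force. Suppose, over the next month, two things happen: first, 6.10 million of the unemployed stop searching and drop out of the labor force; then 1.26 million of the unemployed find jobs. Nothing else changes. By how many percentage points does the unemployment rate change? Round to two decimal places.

Initially, labor force = 153.98 + 17.58 = 171.56 million, so u = 17.58/171.56 = 10.25%.
After the first change, unemployed and labor force both fall by 6.10 → E = 153.98, U = 11.48, labor force = 165.46 million.
After the second change, unemployed falls and employed rises by 1.26; labor force unchanged → E = 155.24, U = 10.22, labor force = 165.46 million.
New unemployment rate = 10.22 / 165.46 = 6.18%.
Change = 6.18% − 10.25% = −4.07 percentage points.

The unemployment rate changes by −4.07 percentage points.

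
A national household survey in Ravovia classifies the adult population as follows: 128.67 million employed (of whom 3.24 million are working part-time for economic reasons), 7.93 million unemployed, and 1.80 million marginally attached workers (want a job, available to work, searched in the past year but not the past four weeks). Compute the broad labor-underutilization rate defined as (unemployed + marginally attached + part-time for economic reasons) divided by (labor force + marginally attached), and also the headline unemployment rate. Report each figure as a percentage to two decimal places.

Labor force = 128.67 + 7.93 = 136.60 million.
Numerator = 7.93 + 1.80 + 3.24 = 12.97 million.
Denominator = 136.60 + 1.80 = 138.40 million.
Broad rate = 12.97 / 138.40 = 9.37%.
Headline unemployment rate = 7.93 / 136.60 = 5.81%.

Broad underutilization rate ≈ 9.37%; headline unemployment rate ≈ 5.81%.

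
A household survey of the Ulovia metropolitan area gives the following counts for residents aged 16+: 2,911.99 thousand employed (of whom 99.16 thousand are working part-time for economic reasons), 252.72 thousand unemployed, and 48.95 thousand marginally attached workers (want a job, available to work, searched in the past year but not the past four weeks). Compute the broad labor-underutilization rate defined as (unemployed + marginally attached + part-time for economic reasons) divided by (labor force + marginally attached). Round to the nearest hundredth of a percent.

Labor force = 2,911.99 + 252.72 = 3,164.71 thousand.
Numerator = 252.72 + 48.95 + 99.16 = 400.83 thousand.
Denominator = 3,164.71 + 48.95 = 3,213.66 thousand.
Broad rate = 400.83 / 3,213.66 = 12.47%.

Broad underutilization rate ≈ 12.47%.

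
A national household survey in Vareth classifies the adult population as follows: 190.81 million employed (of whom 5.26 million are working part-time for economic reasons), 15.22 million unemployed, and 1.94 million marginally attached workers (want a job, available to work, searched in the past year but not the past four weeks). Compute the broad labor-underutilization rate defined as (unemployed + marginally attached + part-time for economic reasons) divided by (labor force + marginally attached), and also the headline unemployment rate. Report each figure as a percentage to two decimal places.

Labor force = 190.81 + 15.22 = 206.03 million.
Numerator = 15.22 + 1.94 + 5.26 = 22.42 million.
Denominator = 206.03 + 1.94 = 207.97 million.
Broad rate = 22.42 / 207.97 = 10.78%.
Headline unemployment rate = 15.22 / 206.03 = 7.39%.

Broad underutilization rate ≈ 10.78%; headline unemployment rate ≈ 7.39%.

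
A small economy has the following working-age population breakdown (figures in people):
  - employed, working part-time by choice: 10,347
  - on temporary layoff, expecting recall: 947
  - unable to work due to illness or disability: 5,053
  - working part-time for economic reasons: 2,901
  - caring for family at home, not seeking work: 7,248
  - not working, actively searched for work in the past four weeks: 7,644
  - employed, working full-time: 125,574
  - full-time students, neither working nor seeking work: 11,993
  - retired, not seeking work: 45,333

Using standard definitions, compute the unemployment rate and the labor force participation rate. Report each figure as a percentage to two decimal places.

Unemployment rate ≈ 5.83%; labor force participation rate ≈ 67.92%.

Employed = 10,347 + 2,901 + 125,574 = 138,822 (anyone who worked, including part-time for economic reasons, counts as employed).
Unemployed = 947 + 7,644 = 8,591 (jobless and actively searching, or on temporary layoff).
Labor force = 138,822 + 8,591 = 147,413.
Not in labor force = 5,053 + 7,248 + 11,993 + 45,333 = 69,627 (those not working and not actively searching are outside the labor force).
Civilian working-age population = 147,413 + 69,627 = 217,040.
Unemployment rate = 8,591 / 147,413 = 5.83%.
Labor force participation rate = 147,413 / 217,040 = 67.92%.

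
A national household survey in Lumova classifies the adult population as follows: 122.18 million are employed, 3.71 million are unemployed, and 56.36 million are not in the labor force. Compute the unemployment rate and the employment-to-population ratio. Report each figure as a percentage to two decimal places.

Labor force = employed + unemployed = 122.18 + 3.71 = 125.89 million.
Working-age population = 125.89 + 56.36 = 182.25 million.
Unemployment rate = 3.71 / 125.89 = 2.95%.
Employment-population ratio = 122.18 / 182.25 = 67.04%.

Unemployment rate ≈ 2.95%; employment-population ratio ≈ 67.04%.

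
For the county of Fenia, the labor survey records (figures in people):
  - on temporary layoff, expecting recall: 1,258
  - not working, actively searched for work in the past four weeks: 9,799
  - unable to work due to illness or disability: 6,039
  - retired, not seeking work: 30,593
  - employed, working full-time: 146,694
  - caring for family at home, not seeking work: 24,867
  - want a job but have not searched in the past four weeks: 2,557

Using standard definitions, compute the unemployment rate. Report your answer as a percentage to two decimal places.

Employed = 146,694.
Unemployed = 1,258 + 9,799 = 11,057 (jobless and actively searching, or on temporary layoff).
Labor force = 146,694 + 11,057 = 157,751.
Unemployment rate = 11,057 / 157,751 = 7.01%.

Unemployment rate ≈ 7.01%.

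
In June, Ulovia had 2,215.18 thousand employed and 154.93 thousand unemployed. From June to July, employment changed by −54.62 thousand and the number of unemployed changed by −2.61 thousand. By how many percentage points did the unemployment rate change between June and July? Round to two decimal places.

June: labor force = 2,215.18 + 154.93 = 2,370.11; u = 154.93/2,370.11 = 6.54%.
July: labor force = 2,160.56 + 152.32 = 2,312.88; u = 152.32/2,312.88 = 6.59%.
Change = 6.59% − 6.54% = +0.05 pp.

The unemployment rate changed by +0.05 percentage points.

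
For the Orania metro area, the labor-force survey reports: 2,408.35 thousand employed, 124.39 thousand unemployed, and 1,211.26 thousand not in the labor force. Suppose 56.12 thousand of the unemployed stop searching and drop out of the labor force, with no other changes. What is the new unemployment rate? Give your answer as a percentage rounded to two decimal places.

Initially, labor force = 2,408.35 + 124.39 = 2,532.74 thousand, so u = 124.39/2,532.74 = 4.91%.
After the change, unemployed and labor force both fall by 56.12 → E = 2,408.35, U = 68.27, labor force = 2,476.62 thousand.
New unemployment rate = 68.27 / 2,476.62 = 2.76%.

New unemployment rate ≈ 2.76%.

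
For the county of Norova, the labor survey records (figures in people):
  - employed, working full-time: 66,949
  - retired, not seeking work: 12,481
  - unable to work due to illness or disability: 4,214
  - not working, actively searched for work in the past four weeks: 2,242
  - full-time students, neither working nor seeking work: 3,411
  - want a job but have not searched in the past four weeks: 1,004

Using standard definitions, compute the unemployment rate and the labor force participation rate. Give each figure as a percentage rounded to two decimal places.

Unemployment rate ≈ 3.24%; labor force participation rate ≈ 76.62%.

Employed = 66,949.
Unemployed = 2,242.
Labor force = 66,949 + 2,242 = 69,191.
Not in labor force = 12,481 + 4,214 + 3,411 + 1,004 = 21,110 (those not working and not actively searching are outside the labor force — including those who want a job but have given up searching).
Civilian working-age population = 69,191 + 21,110 = 90,301.
Unemployment rate = 2,242 / 69,191 = 3.24%.
Labor force participation rate = 69,191 / 90,301 = 76.62%.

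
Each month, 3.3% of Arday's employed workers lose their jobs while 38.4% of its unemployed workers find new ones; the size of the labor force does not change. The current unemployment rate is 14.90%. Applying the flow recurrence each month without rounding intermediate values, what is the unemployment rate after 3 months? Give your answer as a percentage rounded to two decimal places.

Unemployment rate after three months ≈ 9.30%.

With a fixed labor force, u_{t+1} = u_t + s·(1−u_t) − f·u_t = u_t·(1−s−f) + s.
Here 1−s−f = 0.583 and s = 0.033.
u_1 = 0.149000 × 0.583 + 0.033 = 0.119867.
u_2 = 0.119867 × 0.583 + 0.033 = 0.102882.
u_3 = 0.102882 × 0.583 + 0.033 = 0.092980.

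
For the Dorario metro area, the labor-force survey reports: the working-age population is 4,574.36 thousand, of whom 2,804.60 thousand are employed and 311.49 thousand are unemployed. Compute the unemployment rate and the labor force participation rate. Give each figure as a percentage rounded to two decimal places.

Unemployment rate ≈ 10.00%; labor force participation rate ≈ 68.12%.

Labor force = employed + unemployed = 2,804.60 + 311.49 = 3,116.09 thousand.
Unemployment rate = 311.49 / 3,116.09 = 10.00%.
Labor force participation rate = 3,116.09 / 4,574.36 = 68.12%.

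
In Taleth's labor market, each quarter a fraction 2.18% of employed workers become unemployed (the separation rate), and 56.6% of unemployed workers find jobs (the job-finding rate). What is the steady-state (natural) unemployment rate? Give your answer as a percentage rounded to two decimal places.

Steady-state unemployment rate ≈ 3.71%.

At steady state the flows balance: s·E = f·U, so U/(E+U) = s/(s+f).
u* = 2.18 / (2.18 + 56.6) = 2.18 / 58.78 = 3.71%.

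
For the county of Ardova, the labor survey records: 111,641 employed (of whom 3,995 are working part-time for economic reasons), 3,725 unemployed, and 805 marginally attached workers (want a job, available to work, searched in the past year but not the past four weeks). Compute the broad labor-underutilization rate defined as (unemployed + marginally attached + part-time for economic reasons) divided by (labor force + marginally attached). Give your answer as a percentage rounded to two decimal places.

Labor force = 111,641 + 3,725 = 115,366.
Numerator = 3,725 + 805 + 3,995 = 8,525.
Denominator = 115,366 + 805 = 116,171.
Broad rate = 8,525 / 116,171 = 7.34%.

Broad underutilization rate ≈ 7.34%.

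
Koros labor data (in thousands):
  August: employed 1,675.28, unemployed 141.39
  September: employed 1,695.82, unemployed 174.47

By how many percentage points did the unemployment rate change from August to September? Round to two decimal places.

The unemployment rate changed by +1.55 percentage points.

August: labor force = 1,675.28 + 141.39 = 1,816.67; u = 141.39/1,816.67 = 7.78%.
September: labor force = 1,695.82 + 174.47 = 1,870.29; u = 174.47/1,870.29 = 9.33%.
Change = 9.33% − 7.78% = +1.55 pp.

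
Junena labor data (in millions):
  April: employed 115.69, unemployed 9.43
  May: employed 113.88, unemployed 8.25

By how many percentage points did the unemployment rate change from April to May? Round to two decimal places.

The unemployment rate changed by −0.78 percentage points.

April: labor force = 115.69 + 9.43 = 125.12; u = 9.43/125.12 = 7.54%.
May: labor force = 113.88 + 8.25 = 122.13; u = 8.25/122.13 = 6.76%.
Change = 6.76% − 7.54% = −0.78 pp.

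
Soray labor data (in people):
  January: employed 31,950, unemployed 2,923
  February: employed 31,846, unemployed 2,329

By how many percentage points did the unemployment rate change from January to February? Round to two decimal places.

January: labor force = 31,950 + 2,923 = 34,873; u = 2,923/34,873 = 8.38%.
February: labor force = 31,846 + 2,329 = 34,175; u = 2,329/34,175 = 6.81%.
Change = 6.81% − 8.38% = −1.57 pp.

The unemployment rate changed by −1.57 percentage points.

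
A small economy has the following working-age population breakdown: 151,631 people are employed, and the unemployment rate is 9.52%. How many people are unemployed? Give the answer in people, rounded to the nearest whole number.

Let U be the number unemployed. The labor force is E + U, and U/(E+U) = 0.0952.
So U = 0.0952 × 151,631 / (1 − 0.0952) = 14435.27 / 0.9048 ≈ 15,954.

About 15,954 are unemployed.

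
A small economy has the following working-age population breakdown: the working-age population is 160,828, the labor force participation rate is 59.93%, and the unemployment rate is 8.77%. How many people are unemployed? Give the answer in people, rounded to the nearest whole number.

About 8,453 are unemployed.

Labor force = 0.5993 × 160,828 = 96,384.
Unemployed = 0.0877 × 96,384 ≈ 8,453.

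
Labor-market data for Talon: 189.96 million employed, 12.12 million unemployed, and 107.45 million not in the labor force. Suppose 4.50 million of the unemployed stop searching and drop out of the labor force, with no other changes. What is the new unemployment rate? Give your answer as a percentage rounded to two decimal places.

Initially, labor force = 189.96 + 12.12 = 202.08 million, so u = 12.12/202.08 = 6.00%.
After the change, unemployed and labor force both fall by 4.50 → E = 189.96, U = 7.62, labor force = 197.58 million.
New unemployment rate = 7.62 / 197.58 = 3.86%.

New unemployment rate ≈ 3.86%.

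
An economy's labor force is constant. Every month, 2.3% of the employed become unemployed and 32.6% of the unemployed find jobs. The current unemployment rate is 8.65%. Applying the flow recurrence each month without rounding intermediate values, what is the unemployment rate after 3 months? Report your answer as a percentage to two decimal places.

With a fixed labor force, u_{t+1} = u_t + s·(1−u_t) − f·u_t = u_t·(1−s−f) + s.
Here 1−s−f = 0.651 and s = 0.023.
u_1 = 0.086500 × 0.651 + 0.023 = 0.079312.
u_2 = 0.079312 × 0.651 + 0.023 = 0.074632.
u_3 = 0.074632 × 0.651 + 0.023 = 0.071585.

Unemployment rate after three months ≈ 7.16%.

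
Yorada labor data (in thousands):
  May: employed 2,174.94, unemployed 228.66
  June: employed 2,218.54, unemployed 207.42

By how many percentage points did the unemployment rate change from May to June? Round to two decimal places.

The unemployment rate changed by −0.96 percentage points.

May: labor force = 2,174.94 + 228.66 = 2,403.60; u = 228.66/2,403.60 = 9.51%.
June: labor force = 2,218.54 + 207.42 = 2,425.96; u = 207.42/2,425.96 = 8.55%.
Change = 8.55% − 9.51% = −0.96 pp.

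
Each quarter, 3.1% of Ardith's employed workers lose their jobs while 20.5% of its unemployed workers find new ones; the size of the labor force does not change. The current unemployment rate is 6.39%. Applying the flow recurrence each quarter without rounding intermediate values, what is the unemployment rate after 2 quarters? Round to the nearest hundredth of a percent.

With a fixed labor force, u_{t+1} = u_t + s·(1−u_t) − f·u_t = u_t·(1−s−f) + s.
Here 1−s−f = 0.764 and s = 0.031.
u_1 = 0.063900 × 0.764 + 0.031 = 0.079820.
u_2 = 0.079820 × 0.764 + 0.031 = 0.091982.

Unemployment rate after two quarters ≈ 9.20%.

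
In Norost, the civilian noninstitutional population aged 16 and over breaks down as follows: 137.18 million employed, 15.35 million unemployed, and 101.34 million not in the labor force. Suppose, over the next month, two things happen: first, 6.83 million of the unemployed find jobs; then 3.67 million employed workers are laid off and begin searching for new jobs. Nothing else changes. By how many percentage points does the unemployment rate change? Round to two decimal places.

The unemployment rate changes by −2.07 percentage points.

Initially, labor force = 137.18 + 15.35 = 152.53 million, so u = 15.35/152.53 = 10.06%.
After the first change, unemployed falls and employed rises by 6.83; labor force unchanged → E = 144.01, U = 8.52, labor force = 152.53 million.
After the second change, employed falls and unemployed rises by 3.67; labor force unchanged → E = 140.34, U = 12.19, labor force = 152.53 million.
New unemployment rate = 12.19 / 152.53 = 7.99%.
Change = 7.99% − 10.06% = −2.07 percentage points.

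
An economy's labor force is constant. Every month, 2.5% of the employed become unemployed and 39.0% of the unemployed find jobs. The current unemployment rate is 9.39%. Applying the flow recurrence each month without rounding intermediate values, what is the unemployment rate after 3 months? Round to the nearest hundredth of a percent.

Unemployment rate after three months ≈ 6.70%.

With a fixed labor force, u_{t+1} = u_t + s·(1−u_t) − f·u_t = u_t·(1−s−f) + s.
Here 1−s−f = 0.585 and s = 0.025.
u_1 = 0.093900 × 0.585 + 0.025 = 0.079931.
u_2 = 0.079931 × 0.585 + 0.025 = 0.071760.
u_3 = 0.071760 × 0.585 + 0.025 = 0.066980.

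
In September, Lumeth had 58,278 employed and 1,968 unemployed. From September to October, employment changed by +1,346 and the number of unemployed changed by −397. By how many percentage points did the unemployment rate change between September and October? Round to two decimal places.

The unemployment rate changed by −0.70 percentage points.

September: labor force = 58,278 + 1,968 = 60,246; u = 1,968/60,246 = 3.27%.
October: labor force = 59,624 + 1,571 = 61,195; u = 1,571/61,195 = 2.57%.
Change = 2.57% − 3.27% = −0.70 pp.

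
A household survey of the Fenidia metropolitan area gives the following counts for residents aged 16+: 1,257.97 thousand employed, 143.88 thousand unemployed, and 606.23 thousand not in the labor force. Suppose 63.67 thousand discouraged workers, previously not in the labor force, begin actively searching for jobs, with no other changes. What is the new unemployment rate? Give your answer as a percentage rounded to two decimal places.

Initially, labor force = 1,257.97 + 143.88 = 1,401.85 thousand, so u = 143.88/1,401.85 = 10.26%.
After the change, unemployed and labor force both rise by 63.67 → E = 1,257.97, U = 207.55, labor force = 1,465.52 thousand.
New unemployment rate = 207.55 / 1,465.52 = 14.16%.

New unemployment rate ≈ 14.16%.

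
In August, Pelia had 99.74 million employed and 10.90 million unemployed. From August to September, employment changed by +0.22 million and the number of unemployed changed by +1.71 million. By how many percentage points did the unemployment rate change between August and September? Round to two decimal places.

August: labor force = 99.74 + 10.90 = 110.64; u = 10.90/110.64 = 9.85%.
September: labor force = 99.96 + 12.61 = 112.57; u = 12.61/112.57 = 11.20%.
Change = 11.20% − 9.85% = +1.35 pp.

The unemployment rate changed by +1.35 percentage points.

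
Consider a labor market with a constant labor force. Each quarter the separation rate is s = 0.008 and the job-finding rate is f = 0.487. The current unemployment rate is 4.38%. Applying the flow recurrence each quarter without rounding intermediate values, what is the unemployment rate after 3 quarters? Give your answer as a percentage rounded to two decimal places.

Unemployment rate after three quarters ≈ 1.97%.

With a fixed labor force, u_{t+1} = u_t + s·(1−u_t) − f·u_t = u_t·(1−s−f) + s.
Here 1−s−f = 0.505 and s = 0.008.
u_1 = 0.043800 × 0.505 + 0.008 = 0.030119.
u_2 = 0.030119 × 0.505 + 0.008 = 0.023210.
u_3 = 0.023210 × 0.505 + 0.008 = 0.019721.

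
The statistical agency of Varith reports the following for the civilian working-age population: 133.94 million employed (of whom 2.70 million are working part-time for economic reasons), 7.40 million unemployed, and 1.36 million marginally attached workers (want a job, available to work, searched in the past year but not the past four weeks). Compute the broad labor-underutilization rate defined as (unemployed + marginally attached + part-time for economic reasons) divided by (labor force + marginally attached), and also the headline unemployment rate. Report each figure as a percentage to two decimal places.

Labor force = 133.94 + 7.40 = 141.34 million.
Numerator = 7.40 + 1.36 + 2.70 = 11.46 million.
Denominator = 141.34 + 1.36 = 142.70 million.
Broad rate = 11.46 / 142.70 = 8.03%.
Headline unemployment rate = 7.40 / 141.34 = 5.24%.

Broad underutilization rate ≈ 8.03%; headline unemployment rate ≈ 5.24%.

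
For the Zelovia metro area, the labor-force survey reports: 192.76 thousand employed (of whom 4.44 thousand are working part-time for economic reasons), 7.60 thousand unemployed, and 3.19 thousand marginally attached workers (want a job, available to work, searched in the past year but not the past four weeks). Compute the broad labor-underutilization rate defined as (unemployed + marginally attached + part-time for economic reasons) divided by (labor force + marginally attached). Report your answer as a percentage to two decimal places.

Labor force = 192.76 + 7.60 = 200.36 thousand.
Numerator = 7.60 + 3.19 + 4.44 = 15.23 thousand.
Denominator = 200.36 + 3.19 = 203.55 thousand.
Broad rate = 15.23 / 203.55 = 7.48%.

Broad underutilization rate ≈ 7.48%.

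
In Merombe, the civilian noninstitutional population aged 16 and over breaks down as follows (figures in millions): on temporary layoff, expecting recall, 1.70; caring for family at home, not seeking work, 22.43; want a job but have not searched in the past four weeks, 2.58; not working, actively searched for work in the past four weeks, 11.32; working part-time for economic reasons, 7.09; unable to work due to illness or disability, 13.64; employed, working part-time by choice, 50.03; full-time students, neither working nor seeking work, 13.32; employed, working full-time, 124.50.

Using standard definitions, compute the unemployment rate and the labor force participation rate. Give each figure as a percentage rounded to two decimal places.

Unemployment rate ≈ 6.69%; labor force participation rate ≈ 78.93%.

Employed = 7.09 + 50.03 + 124.50 = 181.62 million (anyone who worked, including part-time for economic reasons, counts as employed).
Unemployed = 1.70 + 11.32 = 13.02 million (jobless and actively searching, or on temporary layoff).
Labor force = 181.62 + 13.02 = 194.64 million.
Not in labor force = 22.43 + 2.58 + 13.64 + 13.32 = 51.97 million (those not working and not actively searching are outside the labor force — including those who want a job but have given up searching).
Civilian working-age population = 194.64 + 51.97 = 246.61 million.
Unemployment rate = 13.02 / 194.64 = 6.69%.
Labor force participation rate = 194.64 / 246.61 = 78.93%.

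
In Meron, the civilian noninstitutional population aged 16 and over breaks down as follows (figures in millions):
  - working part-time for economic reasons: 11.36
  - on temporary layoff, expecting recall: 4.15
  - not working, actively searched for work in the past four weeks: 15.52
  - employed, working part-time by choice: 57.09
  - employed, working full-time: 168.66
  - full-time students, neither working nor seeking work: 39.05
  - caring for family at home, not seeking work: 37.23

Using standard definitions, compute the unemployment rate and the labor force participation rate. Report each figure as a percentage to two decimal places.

Unemployment rate ≈ 7.66%; labor force participation rate ≈ 77.10%.

Employed = 11.36 + 57.09 + 168.66 = 237.11 million (anyone who worked, including part-time for economic reasons, counts as employed).
Unemployed = 4.15 + 15.52 = 19.67 million (jobless and actively searching, or on temporary layoff).
Labor force = 237.11 + 19.67 = 256.78 million.
Not in labor force = 39.05 + 37.23 = 76.28 million (those not working and not actively searching are outside the labor force).
Civilian working-age population = 256.78 + 76.28 = 333.06 million.
Unemployment rate = 19.67 / 256.78 = 7.66%.
Labor force participation rate = 256.78 / 333.06 = 77.10%.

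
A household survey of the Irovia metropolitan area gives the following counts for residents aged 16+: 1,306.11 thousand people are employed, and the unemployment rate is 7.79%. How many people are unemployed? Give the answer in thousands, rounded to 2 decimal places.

About 110.34 thousand are unemployed.

Let U be the number unemployed. The labor force is E + U, and U/(E+U) = 0.0779.
So U = 0.0779 × 1,306.11 / (1 − 0.0779) = 101.7460 / 0.9221 ≈ 110.34 thousand.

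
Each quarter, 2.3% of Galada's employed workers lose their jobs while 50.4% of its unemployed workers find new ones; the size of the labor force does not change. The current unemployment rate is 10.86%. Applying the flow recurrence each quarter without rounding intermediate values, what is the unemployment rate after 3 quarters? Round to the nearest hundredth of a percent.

Unemployment rate after three quarters ≈ 5.05%.

With a fixed labor force, u_{t+1} = u_t + s·(1−u_t) − f·u_t = u_t·(1−s−f) + s.
Here 1−s−f = 0.473 and s = 0.023.
u_1 = 0.108600 × 0.473 + 0.023 = 0.074368.
u_2 = 0.074368 × 0.473 + 0.023 = 0.058176.
u_3 = 0.058176 × 0.473 + 0.023 = 0.050517.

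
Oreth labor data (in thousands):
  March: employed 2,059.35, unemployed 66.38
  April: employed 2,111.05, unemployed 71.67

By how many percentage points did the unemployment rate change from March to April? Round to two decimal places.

The unemployment rate changed by +0.16 percentage points.

March: labor force = 2,059.35 + 66.38 = 2,125.73; u = 66.38/2,125.73 = 3.12%.
April: labor force = 2,111.05 + 71.67 = 2,182.72; u = 71.67/2,182.72 = 3.28%.
Change = 3.28% − 3.12% = +0.16 pp.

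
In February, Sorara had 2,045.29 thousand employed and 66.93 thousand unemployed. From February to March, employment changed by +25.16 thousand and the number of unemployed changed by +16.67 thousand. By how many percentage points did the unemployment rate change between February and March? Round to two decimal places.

February: labor force = 2,045.29 + 66.93 = 2,112.22; u = 66.93/2,112.22 = 3.17%.
March: labor force = 2,070.45 + 83.60 = 2,154.05; u = 83.60/2,154.05 = 3.88%.
Change = 3.88% − 3.17% = +0.71 pp.

The unemployment rate changed by +0.71 percentage points.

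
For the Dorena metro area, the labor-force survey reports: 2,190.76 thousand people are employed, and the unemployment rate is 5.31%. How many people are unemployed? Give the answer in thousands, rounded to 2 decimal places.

Let U be the number unemployed. The labor force is E + U, and U/(E+U) = 0.0531.
So U = 0.0531 × 2,190.76 / (1 − 0.0531) = 116.3294 / 0.9469 ≈ 122.85 thousand.

About 122.85 thousand are unemployed.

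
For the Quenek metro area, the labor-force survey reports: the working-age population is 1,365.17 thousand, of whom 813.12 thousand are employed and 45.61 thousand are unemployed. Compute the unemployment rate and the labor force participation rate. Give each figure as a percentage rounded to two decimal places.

Unemployment rate ≈ 5.31%; labor force participation rate ≈ 62.90%.

Labor force = employed + unemployed = 813.12 + 45.61 = 858.73 thousand.
Unemployment rate = 45.61 / 858.73 = 5.31%.
Labor force participation rate = 858.73 / 1,365.17 = 62.90%.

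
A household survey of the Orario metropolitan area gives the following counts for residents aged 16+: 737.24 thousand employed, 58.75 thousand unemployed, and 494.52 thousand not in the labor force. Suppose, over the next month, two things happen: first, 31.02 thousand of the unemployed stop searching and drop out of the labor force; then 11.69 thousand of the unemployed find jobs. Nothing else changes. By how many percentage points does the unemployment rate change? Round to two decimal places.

Initially, labor force = 737.24 + 58.75 = 795.99 thousand, so u = 58.75/795.99 = 7.38%.
After the first change, unemployed and labor force both fall by 31.02 → E = 737.24, U = 27.73, labor force = 764.97 thousand.
After the second change, unemployed falls and employed rises by 11.69; labor force unchanged → E = 748.93, U = 16.04, labor force = 764.97 thousand.
New unemployment rate = 16.04 / 764.97 = 2.10%.
Change = 2.10% − 7.38% = −5.28 percentage points.

The unemployment rate changes by −5.28 percentage points.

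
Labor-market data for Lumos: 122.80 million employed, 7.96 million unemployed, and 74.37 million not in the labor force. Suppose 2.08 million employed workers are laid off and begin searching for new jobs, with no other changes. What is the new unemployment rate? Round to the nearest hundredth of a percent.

New unemployment rate ≈ 7.68%.

Initially, labor force = 122.80 + 7.96 = 130.76 million, so u = 7.96/130.76 = 6.09%.
After the change, employed falls and unemployed rises by 2.08; labor force unchanged → E = 120.72, U = 10.04, labor force = 130.76 million.
New unemployment rate = 10.04 / 130.76 = 7.68%.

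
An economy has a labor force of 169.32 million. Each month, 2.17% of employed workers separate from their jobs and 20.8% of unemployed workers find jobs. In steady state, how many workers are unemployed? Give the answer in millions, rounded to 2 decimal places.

Steady-state unemployment rate u* = s/(s+f) = 2.17/(2.17+20.8) = 0.094471.
Unemployed = u* × labor force = 0.094471 × 169.32 ≈ 16.00 million.

About 16.00 million are unemployed in steady state.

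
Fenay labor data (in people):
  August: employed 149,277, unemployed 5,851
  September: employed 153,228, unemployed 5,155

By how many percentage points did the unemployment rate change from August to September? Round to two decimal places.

The unemployment rate changed by −0.52 percentage points.

August: labor force = 149,277 + 5,851 = 155,128; u = 5,851/155,128 = 3.77%.
September: labor force = 153,228 + 5,155 = 158,383; u = 5,155/158,383 = 3.25%.
Change = 3.25% − 3.77% = −0.52 pp.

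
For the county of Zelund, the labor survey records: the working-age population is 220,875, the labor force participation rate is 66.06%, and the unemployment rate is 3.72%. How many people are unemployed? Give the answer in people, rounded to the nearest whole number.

Labor force = 0.6606 × 220,875 = 145,910.
Unemployed = 0.0372 × 145,910 ≈ 5,428.

About 5,428 are unemployed.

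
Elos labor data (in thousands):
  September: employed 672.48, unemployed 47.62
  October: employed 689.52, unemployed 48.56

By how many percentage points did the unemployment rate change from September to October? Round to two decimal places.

September: labor force = 672.48 + 47.62 = 720.10; u = 47.62/720.10 = 6.61%.
October: labor force = 689.52 + 48.56 = 738.08; u = 48.56/738.08 = 6.58%.
Change = 6.58% − 6.61% = −0.03 pp.

The unemployment rate changed by −0.03 percentage points.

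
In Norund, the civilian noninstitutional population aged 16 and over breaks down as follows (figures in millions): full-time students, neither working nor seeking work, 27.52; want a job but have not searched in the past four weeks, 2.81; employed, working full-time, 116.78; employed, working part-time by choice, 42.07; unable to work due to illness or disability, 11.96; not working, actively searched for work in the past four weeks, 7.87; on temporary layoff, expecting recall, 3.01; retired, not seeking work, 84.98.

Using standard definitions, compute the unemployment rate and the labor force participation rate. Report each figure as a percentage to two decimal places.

Unemployment rate ≈ 6.41%; labor force participation rate ≈ 57.15%.

Employed = 116.78 + 42.07 = 158.85 million.
Unemployed = 7.87 + 3.01 = 10.88 million (jobless and actively searching, or on temporary layoff).
Labor force = 158.85 + 10.88 = 169.73 million.
Not in labor force = 27.52 + 2.81 + 11.96 + 84.98 = 127.27 million (those not working and not actively searching are outside the labor force — including those who want a job but have given up searching).
Civilian working-age population = 169.73 + 127.27 = 297.00 million.
Unemployment rate = 10.88 / 169.73 = 6.41%.
Labor force participation rate = 169.73 / 297.00 = 57.15%.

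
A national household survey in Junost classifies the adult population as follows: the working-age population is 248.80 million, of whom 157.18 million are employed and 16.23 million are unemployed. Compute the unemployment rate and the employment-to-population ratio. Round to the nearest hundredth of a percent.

Labor force = employed + unemployed = 157.18 + 16.23 = 173.41 million.
Unemployment rate = 16.23 / 173.41 = 9.36%.
Employment-population ratio = 157.18 / 248.80 = 63.18%.

Unemployment rate ≈ 9.36%; employment-population ratio ≈ 63.18%.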